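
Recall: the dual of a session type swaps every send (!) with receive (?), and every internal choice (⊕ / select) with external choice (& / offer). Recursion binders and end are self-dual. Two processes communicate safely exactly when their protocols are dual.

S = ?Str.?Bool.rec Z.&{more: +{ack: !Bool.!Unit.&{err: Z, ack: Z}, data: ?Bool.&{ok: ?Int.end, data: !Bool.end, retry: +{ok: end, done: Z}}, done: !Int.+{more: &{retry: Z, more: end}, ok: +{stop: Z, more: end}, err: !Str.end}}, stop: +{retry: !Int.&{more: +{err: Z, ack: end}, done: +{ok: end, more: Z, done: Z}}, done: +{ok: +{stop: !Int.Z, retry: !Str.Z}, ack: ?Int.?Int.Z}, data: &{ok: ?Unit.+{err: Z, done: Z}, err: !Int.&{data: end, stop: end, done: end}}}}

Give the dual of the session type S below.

?Str = !Str
  ?Bool = !Bool
    rec Z = rec Z  (rec unchanged)
      &{more,stop} = +{more,stop}  (offer→select)
        [more]
          +{ack,data,done} = &{ack,data,done}  (select→offer)
            [ack]
              !Bool = ?Bool
                !Unit = ?Unit
                  &{err,ack} = +{err,ack}  (offer→select)
                    [err]
                      Z ↦ Z
                    [ack]
                      Z ↦ Z
            [data]
              ?Bool = !Bool
                &{ok,data,retry} = +{ok,data,retry}  (offer→select)
                  [ok]
                    ?Int = !Int
                      end ↦ end
                  [data]
                    !Bool = ?Bool
                      end ↦ end
                  [retry]
                    +{ok,done} = &{ok,done}  (select→offer)
                      [ok]
                        end ↦ end
                      [done]
                        Z ↦ Z
            [done]
              !Int = ?Int
                +{more,ok,err} = &{more,ok,err}  (select→offer)
                  [more]
                    &{retry,more} = +{retry,more}  (offer→select)
                      [retry]
                        Z ↦ Z
                      [more]
                        end ↦ end
                  [ok]
                    +{stop,more} = &{stop,more}  (select→offer)
                      [stop]
                        Z ↦ Z
                      [more]
                        end ↦ end
                  [err]
                    !Str = ?Str
                      end ↦ end
        [stop]
          +{retry,done,data} = &{retry,done,data}  (select→offer)
            [retry]
              !Int = ?Int
                &{more,done} = +{more,done}  (offer→select)
                  [more]
                    +{err,ack} = &{err,ack}  (select→offer)
                      [err]
                        Z ↦ Z
                      [ack]
                        end ↦ end
                  [done]
                    +{ok,more,done} = &{ok,more,done}  (select→offer)
                      [ok]
                        end ↦ end
                      [more]
                        Z ↦ Z
                      [done]
                        Z ↦ Z
            [done]
              +{ok,ack} = &{ok,ack}  (select→offer)
                [ok]
                  +{stop,retry} = &{stop,retry}  (select→offer)
                    [stop]
                      !Int = ?Int
                        Z ↦ Z
                    [retry]
                      !Str = ?Str
                        Z ↦ Z
                [ack]
                  ?Int = !Int
                    ?Int = !Int
                      Z ↦ Z
            [data]
              &{ok,err} = +{ok,err}  (offer→select)
                [ok]
                  ?Unit = !Unit
                    +{err,done} = &{err,done}  (select→offer)
                      [err]
                        Z ↦ Z
                      [done]
                        Z ↦ Z
                [err]
                  !Int = ?Int
                    &{data,stop,done} = +{data,stop,done}  (offer→select)
                      [data]
                        end ↦ end
                      [stop]
                        end ↦ end
                      [done]
                        end ↦ end

!Str.!Bool.rec Z.+{more: &{ack: ?Bool.?Unit.+{err: Z, ack: Z}, data: !Bool.+{ok: !Int.end, data: ?Bool.end, retry: &{ok: end, done: Z}}, done: ?Int.&{more: +{retry: Z, more: end}, ok: &{stop: Z, more: end}, err: ?Str.end}}, stop: &{retry: ?Int.+{more: &{err: Z, ack: end}, done: &{ok: end, more: Z, done: Z}}, done: &{ok: &{stop: ?Int.Z, retry: ?Str.Z}, ack: !Int.!Int.Z}, data: +{ok: !Unit.&{err: Z, done: Z}, err: ?Int.+{data: end, stop: end, done: end}}}}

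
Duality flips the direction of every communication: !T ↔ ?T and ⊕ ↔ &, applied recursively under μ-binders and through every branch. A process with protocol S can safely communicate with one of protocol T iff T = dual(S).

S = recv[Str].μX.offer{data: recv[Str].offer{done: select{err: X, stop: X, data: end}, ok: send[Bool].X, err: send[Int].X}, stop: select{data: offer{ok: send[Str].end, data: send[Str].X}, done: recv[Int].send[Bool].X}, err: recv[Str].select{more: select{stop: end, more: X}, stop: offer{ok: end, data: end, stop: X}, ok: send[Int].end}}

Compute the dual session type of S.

send[Str].μX.select{data: send[Str].select{done: offer{err: X, stop: X, data: end}, ok: recv[Bool].X, err: recv[Int].X}, stop: offer{data: select{ok: recv[Str].end, data: recv[Str].X}, done: send[Int].recv[Bool].X}, err: send[Str].offer{more: offer{stop: end, more: X}, stop: select{ok: end, data: end, stop: X}, ok: recv[Int].end}}

recv[Str] = send[Str]
  μX = μX  (binder kept)
    offer{data,stop,err} = select{data,stop,err}  (&→⊕)
      case data:
        recv[Str] = send[Str]
          offer{done,ok,err} = select{done,ok,err}  (&→⊕)
            case done:
              select{err,stop,data} = offer{err,stop,data}  (select→offer)
                case err:
                  X self-dual
                case stop:
                  X self-dual
                case data:
                  end self-dual
            case ok:
              send[Bool] = recv[Bool]
                X self-dual
            case err:
              send[Int] = recv[Int]
                X self-dual
      case stop:
        select{data,done} = offer{data,done}  (select→offer)
          case data:
            offer{ok,data} = select{ok,data}  (&→⊕)
              case ok:
                send[Str] = recv[Str]
                  end self-dual
              case data:
                send[Str] = recv[Str]
                  X self-dual
          case done:
            recv[Int] = send[Int]
              send[Bool] = recv[Bool]
                X self-dual
      case err:
        recv[Str] = send[Str]
          select{more,stop,ok} = offer{more,stop,ok}  (select→offer)
            case more:
              select{stop,more} = offer{stop,more}  (select→offer)
                case stop:
                  end self-dual
                case more:
                  X self-dual
            case stop:
              offer{ok,data,stop} = select{ok,data,stop}  (&→⊕)
                case ok:
                  end self-dual
                case data:
                  end self-dual
                case stop:
                  X self-dual
            case ok:
              send[Int] = recv[Int]
                end self-dual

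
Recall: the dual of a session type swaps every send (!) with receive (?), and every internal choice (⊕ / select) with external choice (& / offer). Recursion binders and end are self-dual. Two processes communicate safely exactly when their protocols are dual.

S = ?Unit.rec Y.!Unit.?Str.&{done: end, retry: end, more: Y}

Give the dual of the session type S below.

?Unit = !Unit
  rec Y = rec Y  (binder kept)
    !Unit = ?Unit
      ?Str = !Str
        &{done,retry,more} = +{done,retry,more}  (&→⊕)
          • done:
            end ↦ end
          • retry:
            end ↦ end
          • more:
            Y ↦ Y

!Unit.rec Y.?Unit.!Str.+{done: end, retry: end, more: Y}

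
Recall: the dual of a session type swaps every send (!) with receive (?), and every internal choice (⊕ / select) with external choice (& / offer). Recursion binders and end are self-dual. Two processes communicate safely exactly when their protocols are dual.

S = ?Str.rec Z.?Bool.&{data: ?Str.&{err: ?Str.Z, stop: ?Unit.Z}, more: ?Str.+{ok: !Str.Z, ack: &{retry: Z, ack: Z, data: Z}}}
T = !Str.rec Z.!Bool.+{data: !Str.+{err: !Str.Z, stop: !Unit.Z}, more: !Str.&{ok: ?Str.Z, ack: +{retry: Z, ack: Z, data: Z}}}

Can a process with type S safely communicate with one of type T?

YES

?Str | !Str  ok
  rec Z | rec Z  ok (μ self-dual)
    ?Bool | !Bool  ok
      &{data,more} | +{data,more}  ok label sets agree
        case data:
          ?Str | !Str  ok
            &{err,stop} | +{err,stop}  ok label sets agree
              case err:
                ?Str | !Str  ok
                  Z | Z  ok
              case stop:
                ?Unit | !Unit  ok
                  Z | Z  ok
        case more:
          ?Str | !Str  ok
            +{ok,ack} | &{ok,ack}  ok label sets agree
              case ok:
                !Str | ?Str  ok
                  Z | Z  ok
              case ack:
                &{retry,ack,data} | +{retry,ack,data}  ok label sets agree
                  case retry:
                    Z | Z  ok
                  case ack:
                    Z | Z  ok
                  case data:
                    Z | Z  ok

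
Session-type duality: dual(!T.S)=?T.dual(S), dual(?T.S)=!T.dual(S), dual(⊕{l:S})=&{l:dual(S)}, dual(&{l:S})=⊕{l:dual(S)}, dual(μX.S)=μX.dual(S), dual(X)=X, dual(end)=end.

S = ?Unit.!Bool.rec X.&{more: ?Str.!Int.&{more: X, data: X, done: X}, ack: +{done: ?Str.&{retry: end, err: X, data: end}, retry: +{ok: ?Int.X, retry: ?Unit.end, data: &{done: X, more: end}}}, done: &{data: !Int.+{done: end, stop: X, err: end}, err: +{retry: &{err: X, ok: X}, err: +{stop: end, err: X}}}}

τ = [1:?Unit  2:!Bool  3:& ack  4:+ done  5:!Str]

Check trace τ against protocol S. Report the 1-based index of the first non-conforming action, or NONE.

step 1: ?Unit  ok  cont: !Bool.rec X.…
step 2: !Bool  ok  cont: rec X.…
step 3: & ack  ok  cont: +{done: ?Str.&{retry: end, err: rec X.…, data: end}, retry: +{ok: ?Int.rec X.…, retry: ?Unit.end, data: &{done: rec X.…, more: end}}}
step 4: + done  ok  cont: ?Str.&{retry: end, err: rec X.…, data: end}
step 5: got !Str, protocol expects ?Str  ✗

5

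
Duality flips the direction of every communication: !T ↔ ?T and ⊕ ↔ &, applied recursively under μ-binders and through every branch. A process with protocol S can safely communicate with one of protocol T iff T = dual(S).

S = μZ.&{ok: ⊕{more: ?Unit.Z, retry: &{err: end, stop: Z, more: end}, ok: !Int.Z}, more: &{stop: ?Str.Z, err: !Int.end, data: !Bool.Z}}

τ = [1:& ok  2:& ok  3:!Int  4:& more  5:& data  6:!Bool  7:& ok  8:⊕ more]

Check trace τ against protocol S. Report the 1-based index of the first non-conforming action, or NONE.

2

[1] & ok  ok  now at ⊕{more: ?Unit.μZ.…, retry: &{err: end, stop: μZ.…, more: end}, ok: !Int.μZ.…}
[2] got & ok, protocol expects ⊕ more or ⊕ retry or ⊕ ok  ✗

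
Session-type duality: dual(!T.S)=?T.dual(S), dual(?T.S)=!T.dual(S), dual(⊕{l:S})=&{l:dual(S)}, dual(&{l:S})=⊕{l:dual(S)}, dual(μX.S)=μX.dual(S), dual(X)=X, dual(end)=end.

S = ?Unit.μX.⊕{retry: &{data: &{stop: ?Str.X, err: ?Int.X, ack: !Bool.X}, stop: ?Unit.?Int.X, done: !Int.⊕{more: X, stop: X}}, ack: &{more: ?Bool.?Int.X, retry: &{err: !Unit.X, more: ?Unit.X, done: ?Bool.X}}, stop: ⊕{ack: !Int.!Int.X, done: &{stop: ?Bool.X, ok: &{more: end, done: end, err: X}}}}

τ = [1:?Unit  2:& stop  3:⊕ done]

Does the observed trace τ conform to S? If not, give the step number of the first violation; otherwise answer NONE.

2

step 1: ?Unit  ok  state: μX.…
step 2: got & stop, protocol expects ⊕ retry or ⊕ ack or ⊕ stop  ✗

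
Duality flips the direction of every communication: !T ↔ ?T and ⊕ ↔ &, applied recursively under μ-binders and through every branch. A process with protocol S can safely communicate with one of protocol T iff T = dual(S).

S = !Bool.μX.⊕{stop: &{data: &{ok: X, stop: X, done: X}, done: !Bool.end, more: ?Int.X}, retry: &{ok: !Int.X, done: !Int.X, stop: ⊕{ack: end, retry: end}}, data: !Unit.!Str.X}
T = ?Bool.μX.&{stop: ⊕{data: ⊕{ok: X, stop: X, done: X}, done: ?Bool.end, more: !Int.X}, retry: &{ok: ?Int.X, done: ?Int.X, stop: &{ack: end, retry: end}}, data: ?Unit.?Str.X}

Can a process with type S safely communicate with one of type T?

NO

!Bool ‖ ?Bool  ok
  μX ‖ μX  ok (binder kept)
    ⊕{stop,retry,data} ‖ &{stop,retry,data}  ok labels match
      • stop:
        &{data,done,more} ‖ ⊕{data,done,more}  ok labels match
          • data:
            &{ok,stop,done} ‖ ⊕{ok,stop,done}  ok labels match
              • ok:
                X ‖ X  ok
              • stop:
                X ‖ X  ok
              • done:
                X ‖ X  ok
          • done:
            !Bool ‖ ?Bool  ok
              end ‖ end  ok
          • more:
            ?Int ‖ !Int  ok
              X ‖ X  ok
      • retry:
        &{ok,done,stop} ‖ &{ok,done,stop}  ✗ choice polarity not flipped — not dual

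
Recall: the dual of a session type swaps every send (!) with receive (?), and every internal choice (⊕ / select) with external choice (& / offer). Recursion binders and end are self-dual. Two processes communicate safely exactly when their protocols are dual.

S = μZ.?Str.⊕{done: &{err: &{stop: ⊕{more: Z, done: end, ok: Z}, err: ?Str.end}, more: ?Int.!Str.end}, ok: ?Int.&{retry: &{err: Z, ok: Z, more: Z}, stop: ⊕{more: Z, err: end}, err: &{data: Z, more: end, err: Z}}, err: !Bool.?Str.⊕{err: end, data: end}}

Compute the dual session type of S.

μZ.!Str.&{done: ⊕{err: ⊕{stop: &{more: Z, done: end, ok: Z}, err: !Str.end}, more: !Int.?Str.end}, ok: !Int.⊕{retry: ⊕{err: Z, ok: Z, more: Z}, stop: &{more: Z, err: end}, err: ⊕{data: Z, more: end, err: Z}}, err: ?Bool.!Str.&{err: end, data: end}}

μZ ↦ μZ  (binder kept)
  ?Str ↦ !Str
    ⊕{done,ok,err} ↦ &{done,ok,err}  (⊕→&)
      case done:
        &{err,more} ↦ ⊕{err,more}  (&→⊕)
          case err:
            &{stop,err} ↦ ⊕{stop,err}  (&→⊕)
              case stop:
                ⊕{more,done,ok} ↦ &{more,done,ok}  (⊕→&)
                  case more:
                    dual(Z) = Z
                  case done:
                    dual(end) = end
                  case ok:
                    dual(Z) = Z
              case err:
                ?Str ↦ !Str
                  dual(end) = end
          case more:
            ?Int ↦ !Int
              !Str ↦ ?Str
                dual(end) = end
      case ok:
        ?Int ↦ !Int
          &{retry,stop,err} ↦ ⊕{retry,stop,err}  (&→⊕)
            case retry:
              &{err,ok,more} ↦ ⊕{err,ok,more}  (&→⊕)
                case err:
                  dual(Z) = Z
                case ok:
                  dual(Z) = Z
                case more:
                  dual(Z) = Z
            case stop:
              ⊕{more,err} ↦ &{more,err}  (⊕→&)
                case more:
                  dual(Z) = Z
                case err:
                  dual(end) = end
            case err:
              &{data,more,err} ↦ ⊕{data,more,err}  (&→⊕)
                case data:
                  dual(Z) = Z
                case more:
                  dual(end) = end
                case err:
                  dual(Z) = Z
      case err:
        !Bool ↦ ?Bool
          ?Str ↦ !Str
            ⊕{err,data} ↦ &{err,data}  (⊕→&)
              case err:
                dual(end) = end
              case data:
                dual(end) = end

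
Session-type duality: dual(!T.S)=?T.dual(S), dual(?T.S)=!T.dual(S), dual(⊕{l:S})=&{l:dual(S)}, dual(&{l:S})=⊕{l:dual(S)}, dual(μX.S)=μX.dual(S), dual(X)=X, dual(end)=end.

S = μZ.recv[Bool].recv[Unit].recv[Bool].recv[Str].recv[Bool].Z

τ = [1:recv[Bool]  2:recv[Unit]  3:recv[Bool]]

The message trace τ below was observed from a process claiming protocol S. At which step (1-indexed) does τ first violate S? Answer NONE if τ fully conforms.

NONE

@1 recv[Bool]  ok  residual = recv[Unit].recv[Bool].recv[Str].recv[Bool].μZ.…
@2 recv[Unit]  ok  residual = recv[Bool].recv[Str].recv[Bool].μZ.…
@3 recv[Bool]  ok  residual = recv[Str].recv[Bool].μZ.…
all 3 steps conform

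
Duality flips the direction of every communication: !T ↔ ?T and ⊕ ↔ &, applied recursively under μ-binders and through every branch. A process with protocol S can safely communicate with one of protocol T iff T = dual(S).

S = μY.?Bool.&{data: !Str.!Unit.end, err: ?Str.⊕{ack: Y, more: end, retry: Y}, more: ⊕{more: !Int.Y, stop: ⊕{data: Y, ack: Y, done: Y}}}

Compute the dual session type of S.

μY.!Bool.⊕{data: ?Str.?Unit.end, err: !Str.&{ack: Y, more: end, retry: Y}, more: &{more: ?Int.Y, stop: &{data: Y, ack: Y, done: Y}}}

μY → μY  (μ self-dual)
  ?Bool → !Bool
    &{data,err,more} → ⊕{data,err,more}  (offer→select)
      case data:
        !Str → ?Str
          !Unit → ?Unit
            end self-dual
      case err:
        ?Str → !Str
          ⊕{ack,more,retry} → &{ack,more,retry}  (select→offer)
            case ack:
              Y self-dual
            case more:
              end self-dual
            case retry:
              Y self-dual
      case more:
        ⊕{more,stop} → &{more,stop}  (select→offer)
          case more:
            !Int → ?Int
              Y self-dual
          case stop:
            ⊕{data,ack,done} → &{data,ack,done}  (select→offer)
              case data:
                Y self-dual
              case ack:
                Y self-dual
              case done:
                Y self-dual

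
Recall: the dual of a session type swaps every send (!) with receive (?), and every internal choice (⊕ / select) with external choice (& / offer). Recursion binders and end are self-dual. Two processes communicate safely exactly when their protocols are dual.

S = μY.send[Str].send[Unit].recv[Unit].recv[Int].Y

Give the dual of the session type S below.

μY → μY  (binder kept)
  send[Str] → recv[Str]
    send[Unit] → recv[Unit]
      recv[Unit] → send[Unit]
        recv[Int] → send[Int]
          Y ↦ Y

μY.recv[Str].recv[Unit].send[Unit].send[Int].Y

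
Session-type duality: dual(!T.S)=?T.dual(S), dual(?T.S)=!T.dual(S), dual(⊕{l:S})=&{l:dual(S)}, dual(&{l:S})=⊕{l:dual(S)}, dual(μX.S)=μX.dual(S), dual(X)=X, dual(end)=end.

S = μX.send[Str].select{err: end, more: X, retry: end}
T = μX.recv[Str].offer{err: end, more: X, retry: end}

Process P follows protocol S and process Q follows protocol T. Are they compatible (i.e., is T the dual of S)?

YES

μX ‖ μX  ok (binder kept)
  send[Str] ‖ recv[Str]  ok
    select{err,more,retry} ‖ offer{err,more,retry}  ok same labels
      • err:
        end ‖ end  ok
      • more:
        X ‖ X  ok
      • retry:
        end ‖ end  ok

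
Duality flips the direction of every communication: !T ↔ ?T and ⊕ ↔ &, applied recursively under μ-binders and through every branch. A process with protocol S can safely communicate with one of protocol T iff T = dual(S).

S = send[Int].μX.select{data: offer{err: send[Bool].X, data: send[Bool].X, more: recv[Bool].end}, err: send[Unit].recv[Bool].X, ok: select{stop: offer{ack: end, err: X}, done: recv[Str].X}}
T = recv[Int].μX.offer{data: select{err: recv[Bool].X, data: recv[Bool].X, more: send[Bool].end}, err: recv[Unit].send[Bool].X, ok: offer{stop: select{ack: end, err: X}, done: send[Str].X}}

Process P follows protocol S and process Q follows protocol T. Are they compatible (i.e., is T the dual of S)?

send[Int] vs recv[Int]  match
  μX vs μX  match (rec unchanged)
    select{data,err,ok} vs offer{data,err,ok}  match same labels
      [data]
        offer{err,data,more} vs select{err,data,more}  match same labels
          [err]
            send[Bool] vs recv[Bool]  match
              X vs X  match
          [data]
            send[Bool] vs recv[Bool]  match
              X vs X  match
          [more]
            recv[Bool] vs send[Bool]  match
              end vs end  match
      [err]
        send[Unit] vs recv[Unit]  match
          recv[Bool] vs send[Bool]  match
            X vs X  match
      [ok]
        select{stop,done} vs offer{stop,done}  match same labels
          [stop]
            offer{ack,err} vs select{ack,err}  match same labels
              [ack]
                end vs end  match
              [err]
                X vs X  match
          [done]
            recv[Str] vs send[Str]  match
              X vs X  match

YES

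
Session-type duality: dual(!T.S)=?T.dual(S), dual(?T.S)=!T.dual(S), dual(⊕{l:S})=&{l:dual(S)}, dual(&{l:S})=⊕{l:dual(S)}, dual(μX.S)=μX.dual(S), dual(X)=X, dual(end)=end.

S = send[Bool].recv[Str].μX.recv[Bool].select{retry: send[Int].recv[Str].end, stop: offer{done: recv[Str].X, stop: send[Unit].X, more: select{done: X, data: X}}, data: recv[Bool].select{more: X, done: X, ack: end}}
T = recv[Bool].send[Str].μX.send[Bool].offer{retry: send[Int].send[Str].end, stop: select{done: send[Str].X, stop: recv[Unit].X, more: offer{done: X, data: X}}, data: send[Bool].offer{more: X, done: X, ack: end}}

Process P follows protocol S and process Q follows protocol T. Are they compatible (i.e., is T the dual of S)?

send[Bool] ‖ recv[Bool]  ok
  recv[Str] ‖ send[Str]  ok
    μX ‖ μX  ok (binder kept)
      recv[Bool] ‖ send[Bool]  ok
        select{retry,stop,data} ‖ offer{retry,stop,data}  ok same labels
          [retry]
            send[Int] ‖ send[Int]  ✗ same direction on both sides — not dual

NO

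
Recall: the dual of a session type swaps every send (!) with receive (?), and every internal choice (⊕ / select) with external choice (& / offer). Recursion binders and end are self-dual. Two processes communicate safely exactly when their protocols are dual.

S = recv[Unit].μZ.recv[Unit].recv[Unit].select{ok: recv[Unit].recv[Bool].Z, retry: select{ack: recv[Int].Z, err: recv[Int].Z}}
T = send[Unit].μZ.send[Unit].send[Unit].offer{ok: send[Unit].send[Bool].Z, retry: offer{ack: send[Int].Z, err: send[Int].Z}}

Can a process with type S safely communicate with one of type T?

YES

recv[Unit] ‖ send[Unit]  ✓
  μZ ‖ μZ  ✓ (rec unchanged)
    recv[Unit] ‖ send[Unit]  ✓
      recv[Unit] ‖ send[Unit]  ✓
        select{ok,retry} ‖ offer{ok,retry}  ✓ same labels
          case ok:
            recv[Unit] ‖ send[Unit]  ✓
              recv[Bool] ‖ send[Bool]  ✓
                Z ‖ Z  ✓
          case retry:
            select{ack,err} ‖ offer{ack,err}  ✓ same labels
              case ack:
                recv[Int] ‖ send[Int]  ✓
                  Z ‖ Z  ✓
              case err:
                recv[Int] ‖ send[Int]  ✓
                  Z ‖ Z  ✓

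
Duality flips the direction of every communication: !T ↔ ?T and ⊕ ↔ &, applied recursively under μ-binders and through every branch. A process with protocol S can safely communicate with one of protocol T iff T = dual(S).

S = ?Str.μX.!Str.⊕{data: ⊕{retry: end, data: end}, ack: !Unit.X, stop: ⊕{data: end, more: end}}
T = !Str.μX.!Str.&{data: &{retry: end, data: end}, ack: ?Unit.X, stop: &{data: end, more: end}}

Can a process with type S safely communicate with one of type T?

NO

?Str vs !Str  match
  μX vs μX  match (μ self-dual)
    !Str vs !Str  ✗ same direction on both sides — not dual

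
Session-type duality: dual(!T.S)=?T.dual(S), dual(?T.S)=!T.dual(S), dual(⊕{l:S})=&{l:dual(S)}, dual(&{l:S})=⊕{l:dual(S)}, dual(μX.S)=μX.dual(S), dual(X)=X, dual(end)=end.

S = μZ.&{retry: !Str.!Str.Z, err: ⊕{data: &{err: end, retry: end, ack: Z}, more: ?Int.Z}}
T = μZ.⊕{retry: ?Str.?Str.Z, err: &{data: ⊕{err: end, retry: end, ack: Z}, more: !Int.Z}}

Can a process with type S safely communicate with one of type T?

μZ ‖ μZ  ok (rec unchanged)
  &{retry,err} ‖ ⊕{retry,err}  ok labels match
    case retry:
      !Str ‖ ?Str  ok
        !Str ‖ ?Str  ok
          Z ‖ Z  ok
    case err:
      ⊕{data,more} ‖ &{data,more}  ok labels match
        case data:
          &{err,retry,ack} ‖ ⊕{err,retry,ack}  ok labels match
            case err:
              end ‖ end  ok
            case retry:
              end ‖ end  ok
            case ack:
              Z ‖ Z  ok
        case more:
          ?Int ‖ !Int  ok
            Z ‖ Z  ok

YES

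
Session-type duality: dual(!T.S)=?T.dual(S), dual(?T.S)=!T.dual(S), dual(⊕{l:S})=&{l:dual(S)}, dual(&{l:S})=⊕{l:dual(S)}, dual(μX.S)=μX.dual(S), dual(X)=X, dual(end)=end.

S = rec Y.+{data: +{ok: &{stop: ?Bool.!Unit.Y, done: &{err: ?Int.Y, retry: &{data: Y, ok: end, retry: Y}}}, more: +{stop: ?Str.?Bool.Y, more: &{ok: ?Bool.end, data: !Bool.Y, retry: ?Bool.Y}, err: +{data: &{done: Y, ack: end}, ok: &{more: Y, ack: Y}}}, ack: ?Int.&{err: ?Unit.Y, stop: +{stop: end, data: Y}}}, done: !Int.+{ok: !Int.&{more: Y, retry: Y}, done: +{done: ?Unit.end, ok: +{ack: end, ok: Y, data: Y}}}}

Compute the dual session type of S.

rec Y.&{data: &{ok: +{stop: !Bool.?Unit.Y, done: +{err: !Int.Y, retry: +{data: Y, ok: end, retry: Y}}}, more: &{stop: !Str.!Bool.Y, more: +{ok: !Bool.end, data: ?Bool.Y, retry: !Bool.Y}, err: &{data: +{done: Y, ack: end}, ok: +{more: Y, ack: Y}}}, ack: !Int.+{err: !Unit.Y, stop: &{stop: end, data: Y}}}, done: ?Int.&{ok: ?Int.+{more: Y, retry: Y}, done: &{done: !Unit.end, ok: &{ack: end, ok: Y, data: Y}}}}

rec Y ↦ rec Y  (μ self-dual)
  +{data,done} ↦ &{data,done}  (internal→external)
    case data:
      +{ok,more,ack} ↦ &{ok,more,ack}  (internal→external)
        case ok:
          &{stop,done} ↦ +{stop,done}  (external→internal)
            case stop:
              ?Bool ↦ !Bool
                !Unit ↦ ?Unit
                  Y self-dual
            case done:
              &{err,retry} ↦ +{err,retry}  (external→internal)
                case err:
                  ?Int ↦ !Int
                    Y self-dual
                case retry:
                  &{data,ok,retry} ↦ +{data,ok,retry}  (external→internal)
                    case data:
                      Y self-dual
                    case ok:
                      end self-dual
                    case retry:
                      Y self-dual
        case more:
          +{stop,more,err} ↦ &{stop,more,err}  (internal→external)
            case stop:
              ?Str ↦ !Str
                ?Bool ↦ !Bool
                  Y self-dual
            case more:
              &{ok,data,retry} ↦ +{ok,data,retry}  (external→internal)
                case ok:
                  ?Bool ↦ !Bool
                    end self-dual
                case data:
                  !Bool ↦ ?Bool
                    Y self-dual
                case retry:
                  ?Bool ↦ !Bool
                    Y self-dual
            case err:
              +{data,ok} ↦ &{data,ok}  (internal→external)
                case data:
                  &{done,ack} ↦ +{done,ack}  (external→internal)
                    case done:
                      Y self-dual
                    case ack:
                      end self-dual
                case ok:
                  &{more,ack} ↦ +{more,ack}  (external→internal)
                    case more:
                      Y self-dual
                    case ack:
                      Y self-dual
        case ack:
          ?Int ↦ !Int
            &{err,stop} ↦ +{err,stop}  (external→internal)
              case err:
                ?Unit ↦ !Unit
                  Y self-dual
              case stop:
                +{stop,data} ↦ &{stop,data}  (internal→external)
                  case stop:
                    end self-dual
                  case data:
                    Y self-dual
    case done:
      !Int ↦ ?Int
        +{ok,done} ↦ &{ok,done}  (internal→external)
          case ok:
            !Int ↦ ?Int
              &{more,retry} ↦ +{more,retry}  (external→internal)
                case more:
                  Y self-dual
                case retry:
                  Y self-dual
          case done:
            +{done,ok} ↦ &{done,ok}  (internal→external)
              case done:
                ?Unit ↦ !Unit
                  end self-dual
              case ok:
                +{ack,ok,data} ↦ &{ack,ok,data}  (internal→external)
                  case ack:
                    end self-dual
                  case ok:
                    Y self-dual
                  case data:
                    Y self-dual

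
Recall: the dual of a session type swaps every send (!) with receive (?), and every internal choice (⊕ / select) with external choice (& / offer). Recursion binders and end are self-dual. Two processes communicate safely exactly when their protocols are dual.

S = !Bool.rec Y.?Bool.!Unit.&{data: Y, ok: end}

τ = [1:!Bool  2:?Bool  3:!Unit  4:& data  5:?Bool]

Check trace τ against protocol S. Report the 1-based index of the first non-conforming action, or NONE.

step 1: !Bool  ok  state: rec Y.…
step 2: ?Bool  ok  state: !Unit.&{data: rec Y.…, ok: end}
step 3: !Unit  ok  state: &{data: rec Y.…, ok: end}
step 4: & data  ok  state: rec Y.…
step 5: ?Bool  ok  state: !Unit.&{data: rec Y.…, ok: end}
all 5 steps conform

NONE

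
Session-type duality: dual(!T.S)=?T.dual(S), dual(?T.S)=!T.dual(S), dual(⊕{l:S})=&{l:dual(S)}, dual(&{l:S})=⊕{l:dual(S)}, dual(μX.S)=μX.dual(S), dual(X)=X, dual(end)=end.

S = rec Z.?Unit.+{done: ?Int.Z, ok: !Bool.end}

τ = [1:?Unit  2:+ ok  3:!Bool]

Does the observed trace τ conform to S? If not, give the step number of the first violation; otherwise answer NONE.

@1 ?Unit  ok  cont: +{done: ?Int.rec Z.…, ok: !Bool.end}
@2 + ok  ok  cont: !Bool.end
@3 !Bool  ok  cont: end
all 3 steps conform

NONE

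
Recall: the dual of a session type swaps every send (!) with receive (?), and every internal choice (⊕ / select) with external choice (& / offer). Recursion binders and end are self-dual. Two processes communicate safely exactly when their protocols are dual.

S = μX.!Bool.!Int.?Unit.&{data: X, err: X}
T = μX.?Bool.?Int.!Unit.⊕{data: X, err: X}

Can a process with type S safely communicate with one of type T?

μX | μX  match (binder kept)
  !Bool | ?Bool  match
    !Int | ?Int  match
      ?Unit | !Unit  match
        &{data,err} | ⊕{data,err}  match label sets agree
          case data:
            X | X  match
          case err:
            X | X  match

YES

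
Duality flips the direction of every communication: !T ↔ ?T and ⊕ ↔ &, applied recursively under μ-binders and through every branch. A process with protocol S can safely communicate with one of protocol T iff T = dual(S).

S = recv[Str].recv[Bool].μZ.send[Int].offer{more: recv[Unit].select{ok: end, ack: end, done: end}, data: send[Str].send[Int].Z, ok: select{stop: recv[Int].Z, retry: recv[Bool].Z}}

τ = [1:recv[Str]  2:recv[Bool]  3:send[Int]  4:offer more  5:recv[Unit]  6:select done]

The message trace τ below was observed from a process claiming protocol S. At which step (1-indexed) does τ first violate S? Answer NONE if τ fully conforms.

NONE

[1] recv[Str]  ok  residual = recv[Bool].μZ.…
[2] recv[Bool]  ok  residual = μZ.…
[3] send[Int]  ok  residual = offer{more: recv[Unit].select{ok: end, ack: end, done: end}, data: send[Str].send[Int].μZ.…, ok: select{stop: recv[Int].μZ.…, retry: recv[Bool].μZ.…}}
[4] offer more  ok  residual = recv[Unit].select{ok: end, ack: end, done: end}
[5] recv[Unit]  ok  residual = select{ok: end, ack: end, done: end}
[6] select done  ok  residual = end
all 6 steps conform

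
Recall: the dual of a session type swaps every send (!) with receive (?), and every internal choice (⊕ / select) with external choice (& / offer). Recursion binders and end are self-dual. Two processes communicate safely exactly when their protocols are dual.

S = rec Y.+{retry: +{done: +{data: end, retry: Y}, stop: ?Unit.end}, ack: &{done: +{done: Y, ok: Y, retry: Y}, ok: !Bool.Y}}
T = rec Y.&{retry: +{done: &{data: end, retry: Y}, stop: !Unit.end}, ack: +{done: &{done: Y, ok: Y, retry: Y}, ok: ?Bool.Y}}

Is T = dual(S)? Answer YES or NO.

rec Y | rec Y  ✓ (rec unchanged)
  +{retry,ack} | &{retry,ack}  ✓ labels match
    • retry:
      +{done,stop} | +{done,stop}  ✗ choice polarity not flipped — not dual

NO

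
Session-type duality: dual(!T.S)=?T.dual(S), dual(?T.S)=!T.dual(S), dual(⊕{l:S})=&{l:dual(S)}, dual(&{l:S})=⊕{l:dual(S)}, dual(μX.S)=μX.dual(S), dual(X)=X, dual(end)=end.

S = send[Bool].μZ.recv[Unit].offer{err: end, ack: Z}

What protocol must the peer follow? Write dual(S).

send[Bool] = recv[Bool]
  μZ = μZ  (binder kept)
    recv[Unit] = send[Unit]
      offer{err,ack} = select{err,ack}  (offer→select)
        [err]
          end ↦ end
        [ack]
          Z ↦ Z

recv[Bool].μZ.send[Unit].select{err: end, ack: Z}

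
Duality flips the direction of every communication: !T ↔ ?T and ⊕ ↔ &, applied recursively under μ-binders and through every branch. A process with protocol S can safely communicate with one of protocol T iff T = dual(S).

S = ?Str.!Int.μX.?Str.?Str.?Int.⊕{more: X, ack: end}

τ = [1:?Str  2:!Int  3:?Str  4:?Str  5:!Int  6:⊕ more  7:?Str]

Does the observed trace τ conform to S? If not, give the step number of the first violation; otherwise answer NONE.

step 1: ?Str  ok  now at !Int.μX.…
step 2: !Int  ok  now at μX.…
step 3: ?Str  ok  now at ?Str.?Int.⊕{more: μX.…, ack: end}
step 4: ?Str  ok  now at ?Int.⊕{more: μX.…, ack: end}
step 5: got !Int, protocol expects ?Int  ✗

5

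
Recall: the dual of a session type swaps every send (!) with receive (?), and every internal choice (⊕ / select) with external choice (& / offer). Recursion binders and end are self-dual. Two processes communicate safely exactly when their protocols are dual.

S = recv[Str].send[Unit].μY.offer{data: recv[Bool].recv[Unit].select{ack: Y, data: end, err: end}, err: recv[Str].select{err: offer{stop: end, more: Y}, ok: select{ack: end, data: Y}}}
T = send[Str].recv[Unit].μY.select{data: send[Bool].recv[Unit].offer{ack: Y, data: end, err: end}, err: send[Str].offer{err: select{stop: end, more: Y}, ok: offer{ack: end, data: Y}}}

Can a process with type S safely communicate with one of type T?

NO

recv[Str] vs send[Str]  ok
  send[Unit] vs recv[Unit]  ok
    μY vs μY  ok (binder kept)
      offer{data,err} vs select{data,err}  ok labels match
        [data]
          recv[Bool] vs send[Bool]  ok
            recv[Unit] vs recv[Unit]  ✗ same direction on both sides — not dual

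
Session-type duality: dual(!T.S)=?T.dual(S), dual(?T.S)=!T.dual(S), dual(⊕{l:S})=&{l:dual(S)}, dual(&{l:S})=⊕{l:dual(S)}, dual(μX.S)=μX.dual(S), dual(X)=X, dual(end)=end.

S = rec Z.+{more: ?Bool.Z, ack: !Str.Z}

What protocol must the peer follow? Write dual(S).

rec Z.&{more: !Bool.Z, ack: ?Str.Z}

rec Z = rec Z  (binder kept)
  +{more,ack} = &{more,ack}  (internal→external)
    case more:
      ?Bool = !Bool
        dual(Z) = Z
    case ack:
      !Str = ?Str
        dual(Z) = Z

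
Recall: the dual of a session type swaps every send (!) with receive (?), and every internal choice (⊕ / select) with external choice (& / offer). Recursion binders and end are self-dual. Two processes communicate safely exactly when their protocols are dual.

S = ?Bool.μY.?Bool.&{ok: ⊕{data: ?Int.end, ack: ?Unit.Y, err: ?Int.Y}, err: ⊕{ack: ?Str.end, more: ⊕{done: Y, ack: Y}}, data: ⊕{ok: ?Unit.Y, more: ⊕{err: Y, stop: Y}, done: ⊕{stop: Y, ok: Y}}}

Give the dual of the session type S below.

?Bool = !Bool
  μY = μY  (binder kept)
    ?Bool = !Bool
      &{ok,err,data} = ⊕{ok,err,data}  (external→internal)
        case ok:
          ⊕{data,ack,err} = &{data,ack,err}  (select→offer)
            case data:
              ?Int = !Int
                dual(end) = end
            case ack:
              ?Unit = !Unit
                dual(Y) = Y
            case err:
              ?Int = !Int
                dual(Y) = Y
        case err:
          ⊕{ack,more} = &{ack,more}  (select→offer)
            case ack:
              ?Str = !Str
                dual(end) = end
            case more:
              ⊕{done,ack} = &{done,ack}  (select→offer)
                case done:
                  dual(Y) = Y
                case ack:
                  dual(Y) = Y
        case data:
          ⊕{ok,more,done} = &{ok,more,done}  (select→offer)
            case ok:
              ?Unit = !Unit
                dual(Y) = Y
            case more:
              ⊕{err,stop} = &{err,stop}  (select→offer)
                case err:
                  dual(Y) = Y
                case stop:
                  dual(Y) = Y
            case done:
              ⊕{stop,ok} = &{stop,ok}  (select→offer)
                case stop:
                  dual(Y) = Y
                case ok:
                  dual(Y) = Y

!Bool.μY.!Bool.⊕{ok: &{data: !Int.end, ack: !Unit.Y, err: !Int.Y}, err: &{ack: !Str.end, more: &{done: Y, ack: Y}}, data: &{ok: !Unit.Y, more: &{err: Y, stop: Y}, done: &{stop: Y, ok: Y}}}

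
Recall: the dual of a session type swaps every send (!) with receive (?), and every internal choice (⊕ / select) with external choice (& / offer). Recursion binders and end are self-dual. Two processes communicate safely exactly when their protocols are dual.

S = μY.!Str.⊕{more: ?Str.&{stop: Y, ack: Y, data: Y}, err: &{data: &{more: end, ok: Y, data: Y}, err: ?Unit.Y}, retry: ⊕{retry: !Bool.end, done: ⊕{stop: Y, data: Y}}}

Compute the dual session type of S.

μY.?Str.&{more: !Str.⊕{stop: Y, ack: Y, data: Y}, err: ⊕{data: ⊕{more: end, ok: Y, data: Y}, err: !Unit.Y}, retry: &{retry: ?Bool.end, done: &{stop: Y, data: Y}}}

μY → μY  (binder kept)
  !Str → ?Str
    ⊕{more,err,retry} → &{more,err,retry}  (select→offer)
      [more]
        ?Str → !Str
          &{stop,ack,data} → ⊕{stop,ack,data}  (offer→select)
            [stop]
              dual(Y) = Y
            [ack]
              dual(Y) = Y
            [data]
              dual(Y) = Y
      [err]
        &{data,err} → ⊕{data,err}  (offer→select)
          [data]
            &{more,ok,data} → ⊕{more,ok,data}  (offer→select)
              [more]
                dual(end) = end
              [ok]
                dual(Y) = Y
              [data]
                dual(Y) = Y
          [err]
            ?Unit → !Unit
              dual(Y) = Y
      [retry]
        ⊕{retry,done} → &{retry,done}  (select→offer)
          [retry]
            !Bool → ?Bool
              dual(end) = end
          [done]
            ⊕{stop,data} → &{stop,data}  (select→offer)
              [stop]
                dual(Y) = Y
              [data]
                dual(Y) = Y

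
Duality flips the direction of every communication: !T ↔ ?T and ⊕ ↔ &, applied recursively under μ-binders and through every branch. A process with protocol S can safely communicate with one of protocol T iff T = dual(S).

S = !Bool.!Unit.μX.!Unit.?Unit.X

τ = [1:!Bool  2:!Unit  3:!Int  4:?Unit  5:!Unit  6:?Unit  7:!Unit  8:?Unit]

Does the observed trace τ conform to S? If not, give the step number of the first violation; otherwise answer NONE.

3

step 1: !Bool  ✓  state: !Unit.μX.…
step 2: !Unit  ✓  state: μX.…
step 3: got !Int, protocol expects !Unit  ✗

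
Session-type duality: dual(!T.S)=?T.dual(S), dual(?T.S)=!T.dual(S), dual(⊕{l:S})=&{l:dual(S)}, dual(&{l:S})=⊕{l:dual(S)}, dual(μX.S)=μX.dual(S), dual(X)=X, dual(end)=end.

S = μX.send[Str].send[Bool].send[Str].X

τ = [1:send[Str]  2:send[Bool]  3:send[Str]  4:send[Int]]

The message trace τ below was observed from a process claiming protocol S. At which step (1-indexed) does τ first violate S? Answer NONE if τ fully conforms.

step 1: send[Str]  ok  now at send[Bool].send[Str].μX.…
step 2: send[Bool]  ok  now at send[Str].μX.…
step 3: send[Str]  ok  now at μX.…
step 4: got send[Int], protocol expects send[Str]  ✗

4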